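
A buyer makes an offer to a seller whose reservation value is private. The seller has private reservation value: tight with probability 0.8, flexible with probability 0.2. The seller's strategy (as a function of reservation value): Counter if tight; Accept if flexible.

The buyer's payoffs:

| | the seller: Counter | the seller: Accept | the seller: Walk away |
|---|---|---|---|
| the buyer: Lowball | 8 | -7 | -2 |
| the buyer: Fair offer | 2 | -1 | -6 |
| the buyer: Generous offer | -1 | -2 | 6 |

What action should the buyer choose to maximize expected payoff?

E[Lowball] = 0.8·(8) + 0.2·(-7) = 5
E[Fair offer] = 0.8·(2) + 0.2·(-1) = 1.4
E[Generous offer] = 0.8·(-1) + 0.2·(-2) = -1.2
Best response: Lowball (5 is the largest).

Lowball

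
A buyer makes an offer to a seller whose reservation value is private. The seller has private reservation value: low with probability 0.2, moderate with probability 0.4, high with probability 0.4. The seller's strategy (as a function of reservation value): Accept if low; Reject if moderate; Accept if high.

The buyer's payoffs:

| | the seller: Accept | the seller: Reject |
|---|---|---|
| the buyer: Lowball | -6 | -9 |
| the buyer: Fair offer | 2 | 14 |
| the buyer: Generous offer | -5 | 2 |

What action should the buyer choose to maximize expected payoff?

E[Lowball] = 0.2·(-6) + 0.4·(-9) + 0.4·(-6) = -7.2
E[Fair offer] = 0.2·(2) + 0.4·(14) + 0.4·(2) = 6.8
E[Generous offer] = 0.2·(-5) + 0.4·(2) + 0.4·(-5) = -2.2
Best response: Fair offer (6.8 is the largest).

Fair offer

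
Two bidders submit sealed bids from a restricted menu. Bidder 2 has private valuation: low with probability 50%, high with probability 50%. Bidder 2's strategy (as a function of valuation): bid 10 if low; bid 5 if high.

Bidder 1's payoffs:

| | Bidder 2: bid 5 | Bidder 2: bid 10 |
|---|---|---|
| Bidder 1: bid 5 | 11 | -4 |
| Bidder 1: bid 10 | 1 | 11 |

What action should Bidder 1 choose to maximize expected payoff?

E[bid 5] = 0.5·(-4) + 0.5·(11) = 3.5
E[bid 10] = 0.5·(11) + 0.5·(1) = 6
Best response: bid 10 (6 is the largest).

bid 10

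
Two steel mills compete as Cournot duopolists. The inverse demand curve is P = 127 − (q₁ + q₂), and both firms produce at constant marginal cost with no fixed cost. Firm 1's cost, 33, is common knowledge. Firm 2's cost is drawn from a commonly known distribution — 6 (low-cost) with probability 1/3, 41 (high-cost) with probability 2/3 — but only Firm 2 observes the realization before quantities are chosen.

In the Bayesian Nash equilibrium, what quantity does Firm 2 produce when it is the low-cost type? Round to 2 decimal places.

Type-c best response for Firm 2: q₂(c) = (127 − c)/2 − q₁/2.
Firm 1 maximizes expected profit; its first-order condition is 127 − 2q₁ − E[q₂] − 33 = 0.
Substituting E[q₂] and solving: E[c₂] = 29.3333, so q₁ = (127 − 2·33 + 29.3333)/3 = 30.1111.
q₂(low-cost) = (127 − 6 − 30.1111)/2 = 45.4444.

45.44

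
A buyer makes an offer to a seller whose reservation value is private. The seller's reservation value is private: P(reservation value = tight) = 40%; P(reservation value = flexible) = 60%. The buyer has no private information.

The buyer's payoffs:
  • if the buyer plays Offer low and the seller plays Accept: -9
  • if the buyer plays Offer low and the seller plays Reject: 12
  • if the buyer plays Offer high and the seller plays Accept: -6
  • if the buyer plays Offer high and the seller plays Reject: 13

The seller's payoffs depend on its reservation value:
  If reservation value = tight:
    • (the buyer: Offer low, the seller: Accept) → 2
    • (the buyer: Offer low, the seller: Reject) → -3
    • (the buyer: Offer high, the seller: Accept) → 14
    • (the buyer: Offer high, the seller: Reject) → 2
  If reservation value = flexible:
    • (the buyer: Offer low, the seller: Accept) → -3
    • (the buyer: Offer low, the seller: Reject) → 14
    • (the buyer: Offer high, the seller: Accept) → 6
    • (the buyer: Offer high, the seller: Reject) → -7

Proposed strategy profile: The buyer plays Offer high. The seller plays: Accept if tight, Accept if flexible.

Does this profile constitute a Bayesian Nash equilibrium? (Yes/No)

The buyer plays Offer high: E[Offer high] = 0.4·(-6) + 0.6·(-6) = -6; E[Offer low] = -9. Best-responding. ✓
The seller (reservation value tight), facing Offer high: Accept gives 14, Reject gives 2. Proposed Accept is best. ✓
The seller (reservation value flexible), facing Offer high: Accept gives 6, Reject gives -7. Proposed Accept is best. ✓

Yes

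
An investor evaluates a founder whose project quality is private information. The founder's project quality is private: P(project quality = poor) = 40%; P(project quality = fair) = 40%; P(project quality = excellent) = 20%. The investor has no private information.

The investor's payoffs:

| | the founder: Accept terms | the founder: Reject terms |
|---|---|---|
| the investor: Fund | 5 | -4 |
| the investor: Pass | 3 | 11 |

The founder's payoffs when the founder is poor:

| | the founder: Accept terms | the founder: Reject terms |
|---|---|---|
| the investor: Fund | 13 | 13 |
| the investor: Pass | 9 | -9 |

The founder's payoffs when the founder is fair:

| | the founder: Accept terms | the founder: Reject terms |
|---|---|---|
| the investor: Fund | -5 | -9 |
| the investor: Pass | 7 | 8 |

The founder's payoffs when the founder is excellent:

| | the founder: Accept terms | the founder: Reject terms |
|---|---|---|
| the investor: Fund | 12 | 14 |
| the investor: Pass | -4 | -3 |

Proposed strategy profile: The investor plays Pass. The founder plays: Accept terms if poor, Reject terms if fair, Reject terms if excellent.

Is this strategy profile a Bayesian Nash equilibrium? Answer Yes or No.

The investor plays Pass: E[Pass] = 0.4·(3) + 0.4·(11) + 0.2·(11) = 7.8; E[Fund] = -0.4. Best-responding. ✓
The founder (project quality poor), facing Pass: Accept terms gives 9, Reject terms gives -9. Proposed Accept terms is best. ✓
The founder (project quality fair), facing Pass: Accept terms gives 7, Reject terms gives 8. Proposed Reject terms is best. ✓
The founder (project quality excellent), facing Pass: Accept terms gives -4, Reject terms gives -3. Proposed Reject terms is best. ✓

Yes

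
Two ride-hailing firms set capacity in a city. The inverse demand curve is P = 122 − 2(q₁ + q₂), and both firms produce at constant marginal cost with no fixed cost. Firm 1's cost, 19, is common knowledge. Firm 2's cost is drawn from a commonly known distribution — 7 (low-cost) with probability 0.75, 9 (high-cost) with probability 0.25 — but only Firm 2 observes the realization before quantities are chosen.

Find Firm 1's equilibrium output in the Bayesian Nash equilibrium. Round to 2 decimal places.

15.25

Type-c best response for Firm 2: q₂(c) = (122 − c)/4 − q₁/2.
Firm 1 maximizes expected profit; its first-order condition is 122 − 4q₁ − 2E[q₂] − 19 = 0.
Substituting E[q₂] and solving: E[c₂] = 7.5, so q₁ = (122 − 2·19 + 7.5)/6 = 15.25.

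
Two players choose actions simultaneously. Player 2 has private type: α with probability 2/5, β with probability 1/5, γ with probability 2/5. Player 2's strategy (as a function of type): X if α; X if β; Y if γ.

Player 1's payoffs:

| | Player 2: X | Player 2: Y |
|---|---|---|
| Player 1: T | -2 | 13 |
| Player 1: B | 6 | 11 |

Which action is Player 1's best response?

E[T] = 2/5·(-2) + 1/5·(-2) + 2/5·(13) = 4
E[B] = 2/5·(6) + 1/5·(6) + 2/5·(11) = 8
Best response: B (8 is the largest).

B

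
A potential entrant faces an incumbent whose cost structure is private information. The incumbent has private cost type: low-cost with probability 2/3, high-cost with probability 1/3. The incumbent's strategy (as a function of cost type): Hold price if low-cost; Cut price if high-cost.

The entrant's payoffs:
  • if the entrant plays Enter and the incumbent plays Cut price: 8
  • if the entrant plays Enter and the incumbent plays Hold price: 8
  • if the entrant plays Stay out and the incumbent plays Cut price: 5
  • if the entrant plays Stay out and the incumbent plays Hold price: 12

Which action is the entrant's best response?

E[Enter] = 2/3·(8) + 1/3·(8) = 8
E[Stay out] = 2/3·(12) + 1/3·(5) = 29/3
Best response: Stay out (29/3 is the largest).

Stay out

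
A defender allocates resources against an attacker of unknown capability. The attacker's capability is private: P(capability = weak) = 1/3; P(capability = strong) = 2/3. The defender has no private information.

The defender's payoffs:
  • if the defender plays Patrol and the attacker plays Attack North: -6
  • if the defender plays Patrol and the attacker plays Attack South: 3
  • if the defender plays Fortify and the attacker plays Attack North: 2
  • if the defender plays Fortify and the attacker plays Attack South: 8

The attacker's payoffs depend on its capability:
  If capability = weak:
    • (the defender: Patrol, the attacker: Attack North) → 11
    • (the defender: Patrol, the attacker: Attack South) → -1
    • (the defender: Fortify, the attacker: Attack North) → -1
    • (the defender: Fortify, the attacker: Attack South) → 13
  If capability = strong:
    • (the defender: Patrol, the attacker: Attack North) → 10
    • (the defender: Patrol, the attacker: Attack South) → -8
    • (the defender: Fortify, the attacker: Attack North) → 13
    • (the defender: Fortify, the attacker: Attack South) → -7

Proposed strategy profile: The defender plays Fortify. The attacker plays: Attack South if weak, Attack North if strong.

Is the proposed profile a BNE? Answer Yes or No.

Yes

The defender plays Fortify: E[Fortify] = 1/3·(8) + 2/3·(2) = 4; E[Patrol] = -3. Best-responding. ✓
The attacker (capability weak), facing Fortify: Attack North gives -1, Attack South gives 13. Proposed Attack South is best. ✓
The attacker (capability strong), facing Fortify: Attack North gives 13, Attack South gives -7. Proposed Attack North is best. ✓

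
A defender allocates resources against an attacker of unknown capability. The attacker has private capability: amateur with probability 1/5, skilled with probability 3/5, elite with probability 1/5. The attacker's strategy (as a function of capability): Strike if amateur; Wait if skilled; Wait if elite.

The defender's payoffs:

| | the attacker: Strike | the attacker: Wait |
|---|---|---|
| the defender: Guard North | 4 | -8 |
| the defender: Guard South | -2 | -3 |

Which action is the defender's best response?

Guard South

E[Guard North] = 1/5·(4) + 3/5·(-8) + 1/5·(-8) = -28/5
E[Guard South] = 1/5·(-2) + 3/5·(-3) + 1/5·(-3) = -14/5
Best response: Guard South (-14/5 is the largest).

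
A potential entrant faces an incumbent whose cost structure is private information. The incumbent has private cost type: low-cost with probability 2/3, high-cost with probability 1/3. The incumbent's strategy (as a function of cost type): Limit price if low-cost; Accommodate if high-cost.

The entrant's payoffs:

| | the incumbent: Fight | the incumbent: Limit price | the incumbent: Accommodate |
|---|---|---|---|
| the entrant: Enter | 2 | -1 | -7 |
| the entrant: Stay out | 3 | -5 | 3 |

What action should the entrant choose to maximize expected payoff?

Compute the entrant's expected payoff for each action, taking the expectation over the incumbent's type.
E[Enter] = 2/3·(-1) + 1/3·(-7) = -3
E[Stay out] = 2/3·(-5) + 1/3·(3) = -7/3
Best response: Stay out (-7/3 is the largest).

Stay out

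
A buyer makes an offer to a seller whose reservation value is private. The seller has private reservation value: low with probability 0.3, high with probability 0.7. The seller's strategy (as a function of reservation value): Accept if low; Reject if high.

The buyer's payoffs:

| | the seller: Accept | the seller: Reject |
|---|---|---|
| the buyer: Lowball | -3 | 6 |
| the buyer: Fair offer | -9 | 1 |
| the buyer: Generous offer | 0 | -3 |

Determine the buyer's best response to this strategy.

Lowball

E[Lowball] = 0.3·(-3) + 0.7·(6) = 3.3
E[Fair offer] = 0.3·(-9) + 0.7·(1) = -2
E[Generous offer] = 0.3·(0) + 0.7·(-3) = -2.1
Best response: Lowball (3.3 is the largest).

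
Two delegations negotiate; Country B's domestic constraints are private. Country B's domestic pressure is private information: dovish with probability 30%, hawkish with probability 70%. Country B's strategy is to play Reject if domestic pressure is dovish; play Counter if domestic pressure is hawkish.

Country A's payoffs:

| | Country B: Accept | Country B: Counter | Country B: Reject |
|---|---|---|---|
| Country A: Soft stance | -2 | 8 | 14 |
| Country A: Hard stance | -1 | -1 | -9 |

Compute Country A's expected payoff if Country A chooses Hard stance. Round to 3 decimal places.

-3.400

E[Hard stance] = 0.3·(-9) + 0.7·(-1) = (-2.7) + (-0.7) = -3.4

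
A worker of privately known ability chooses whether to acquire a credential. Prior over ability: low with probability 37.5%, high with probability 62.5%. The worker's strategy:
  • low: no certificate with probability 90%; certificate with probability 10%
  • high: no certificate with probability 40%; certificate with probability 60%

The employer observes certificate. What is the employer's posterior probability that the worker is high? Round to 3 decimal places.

0.909

P(certificate) = 0.375·0.1 + 0.625·0.6 = 0.4125
P(high | certificate) = (0.625·0.6) / 0.4125 = 0.375 / 0.4125 = 0.909091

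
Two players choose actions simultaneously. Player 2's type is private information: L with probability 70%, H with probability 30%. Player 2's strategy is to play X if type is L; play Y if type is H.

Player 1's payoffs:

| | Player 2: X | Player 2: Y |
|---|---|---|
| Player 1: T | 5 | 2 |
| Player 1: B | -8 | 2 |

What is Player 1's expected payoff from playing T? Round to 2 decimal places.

E[T] = 0.7·5 + 0.3·2 = 3.5 + 0.6 = 4.1

4.10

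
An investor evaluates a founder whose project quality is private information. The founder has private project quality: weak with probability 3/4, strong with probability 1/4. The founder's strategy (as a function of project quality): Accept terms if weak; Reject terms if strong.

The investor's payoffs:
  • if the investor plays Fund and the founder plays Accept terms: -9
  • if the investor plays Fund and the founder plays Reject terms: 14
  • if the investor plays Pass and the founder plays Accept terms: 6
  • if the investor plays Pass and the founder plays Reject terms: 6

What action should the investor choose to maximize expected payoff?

Pass

E[Fund] = 3/4·(-9) + 1/4·(14) = -13/4
E[Pass] = 3/4·(6) + 1/4·(6) = 6
Best response: Pass (6 is the largest).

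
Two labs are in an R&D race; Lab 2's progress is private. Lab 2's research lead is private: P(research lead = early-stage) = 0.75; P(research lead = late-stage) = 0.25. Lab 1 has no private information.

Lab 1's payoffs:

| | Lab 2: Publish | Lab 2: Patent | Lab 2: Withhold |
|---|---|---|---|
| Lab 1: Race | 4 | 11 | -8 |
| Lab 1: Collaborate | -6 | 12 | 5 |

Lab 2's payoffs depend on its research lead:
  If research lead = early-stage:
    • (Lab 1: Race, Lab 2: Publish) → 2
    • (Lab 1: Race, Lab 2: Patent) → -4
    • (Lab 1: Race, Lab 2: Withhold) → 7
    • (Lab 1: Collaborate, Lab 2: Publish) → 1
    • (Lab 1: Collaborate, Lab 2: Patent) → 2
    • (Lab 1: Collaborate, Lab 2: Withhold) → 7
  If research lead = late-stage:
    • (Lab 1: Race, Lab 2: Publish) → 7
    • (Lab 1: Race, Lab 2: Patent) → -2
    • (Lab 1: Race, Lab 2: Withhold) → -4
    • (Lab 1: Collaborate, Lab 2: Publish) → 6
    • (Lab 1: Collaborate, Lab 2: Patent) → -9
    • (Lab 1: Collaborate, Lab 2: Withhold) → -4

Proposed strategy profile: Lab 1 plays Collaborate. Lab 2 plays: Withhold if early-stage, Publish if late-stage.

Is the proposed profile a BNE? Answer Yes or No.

A profile is a BNE iff every type of every player is best-responding given beliefs about the other side.
Lab 1 plays Collaborate: E[Collaborate] = 0.75·(5) + 0.25·(-6) = 2.25; E[Race] = -5. Best-responding. ✓
Lab 2 (research lead early-stage), facing Collaborate: Publish gives 1, Patent gives 2, Withhold gives 7. Proposed Withhold is best. ✓
Lab 2 (research lead late-stage), facing Collaborate: Publish gives 6, Patent gives -9, Withhold gives -4. Proposed Publish is best. ✓

Yes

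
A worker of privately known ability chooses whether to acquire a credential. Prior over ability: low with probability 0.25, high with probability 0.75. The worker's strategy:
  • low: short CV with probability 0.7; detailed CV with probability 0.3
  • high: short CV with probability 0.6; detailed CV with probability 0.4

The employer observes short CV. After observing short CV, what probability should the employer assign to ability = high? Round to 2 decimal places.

P(short CV) = 0.25·0.7 + 0.75·0.6 = 0.625
P(high | short CV) = (0.75·0.6) / 0.625 = 0.45 / 0.625 = 0.72

0.72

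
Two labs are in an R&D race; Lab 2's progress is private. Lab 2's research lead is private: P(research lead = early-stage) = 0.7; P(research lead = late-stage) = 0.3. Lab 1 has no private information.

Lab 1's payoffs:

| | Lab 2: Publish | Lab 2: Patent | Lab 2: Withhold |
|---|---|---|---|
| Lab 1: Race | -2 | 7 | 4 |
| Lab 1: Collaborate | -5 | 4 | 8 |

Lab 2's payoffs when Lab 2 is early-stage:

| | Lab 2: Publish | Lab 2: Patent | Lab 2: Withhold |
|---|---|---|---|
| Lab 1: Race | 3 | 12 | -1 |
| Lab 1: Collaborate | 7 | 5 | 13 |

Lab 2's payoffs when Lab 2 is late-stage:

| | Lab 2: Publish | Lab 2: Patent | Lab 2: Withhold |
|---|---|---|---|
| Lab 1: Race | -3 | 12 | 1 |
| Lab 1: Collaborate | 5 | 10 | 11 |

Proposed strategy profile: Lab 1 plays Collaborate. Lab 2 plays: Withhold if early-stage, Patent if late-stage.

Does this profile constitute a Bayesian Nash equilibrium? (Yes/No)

Lab 1 plays Collaborate: E[Collaborate] = 0.7·(8) + 0.3·(4) = 6.8; E[Race] = 4.9. Best-responding. ✓
Lab 2 (research lead early-stage), facing Collaborate: Publish gives 7, Patent gives 5, Withhold gives 13. Proposed Withhold is best. ✓
Lab 2 (research lead late-stage), facing Collaborate: Publish gives 5, Patent gives 10, Withhold gives 11. Proposed Patent is not best — profitable deviation exists. ✗

No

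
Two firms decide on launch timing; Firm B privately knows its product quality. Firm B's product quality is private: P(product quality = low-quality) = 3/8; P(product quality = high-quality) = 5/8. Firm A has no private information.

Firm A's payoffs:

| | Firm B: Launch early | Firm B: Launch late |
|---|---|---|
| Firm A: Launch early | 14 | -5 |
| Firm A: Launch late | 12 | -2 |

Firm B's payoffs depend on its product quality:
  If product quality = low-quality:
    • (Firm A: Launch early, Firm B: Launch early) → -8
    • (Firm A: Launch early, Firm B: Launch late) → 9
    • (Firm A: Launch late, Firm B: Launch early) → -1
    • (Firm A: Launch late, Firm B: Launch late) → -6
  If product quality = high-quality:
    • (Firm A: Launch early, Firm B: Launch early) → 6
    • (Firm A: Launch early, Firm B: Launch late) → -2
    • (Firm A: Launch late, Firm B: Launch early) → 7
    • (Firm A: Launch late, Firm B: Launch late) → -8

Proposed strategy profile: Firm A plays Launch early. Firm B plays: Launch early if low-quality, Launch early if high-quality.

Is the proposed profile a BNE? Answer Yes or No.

A profile is a BNE iff every type of every player is best-responding given beliefs about the other side.
Firm A plays Launch early: E[Launch early] = 3/8·(14) + 5/8·(14) = 14; E[Launch late] = 12. Best-responding. ✓
Firm B (product quality low-quality), facing Launch early: Launch early gives -8, Launch late gives 9. Proposed Launch early is not best — profitable deviation exists. ✗
Firm B (product quality high-quality), facing Launch early: Launch early gives 6, Launch late gives -2. Proposed Launch early is best. ✓

No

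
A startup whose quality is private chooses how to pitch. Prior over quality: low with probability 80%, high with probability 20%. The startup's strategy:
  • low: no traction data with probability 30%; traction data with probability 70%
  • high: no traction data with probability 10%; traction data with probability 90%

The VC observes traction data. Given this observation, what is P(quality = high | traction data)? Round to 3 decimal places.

P(traction data) = 0.8·0.7 + 0.2·0.9 = 0.74
P(high | traction data) = (0.2·0.9) / 0.74 = 0.18 / 0.74 = 0.243243

0.243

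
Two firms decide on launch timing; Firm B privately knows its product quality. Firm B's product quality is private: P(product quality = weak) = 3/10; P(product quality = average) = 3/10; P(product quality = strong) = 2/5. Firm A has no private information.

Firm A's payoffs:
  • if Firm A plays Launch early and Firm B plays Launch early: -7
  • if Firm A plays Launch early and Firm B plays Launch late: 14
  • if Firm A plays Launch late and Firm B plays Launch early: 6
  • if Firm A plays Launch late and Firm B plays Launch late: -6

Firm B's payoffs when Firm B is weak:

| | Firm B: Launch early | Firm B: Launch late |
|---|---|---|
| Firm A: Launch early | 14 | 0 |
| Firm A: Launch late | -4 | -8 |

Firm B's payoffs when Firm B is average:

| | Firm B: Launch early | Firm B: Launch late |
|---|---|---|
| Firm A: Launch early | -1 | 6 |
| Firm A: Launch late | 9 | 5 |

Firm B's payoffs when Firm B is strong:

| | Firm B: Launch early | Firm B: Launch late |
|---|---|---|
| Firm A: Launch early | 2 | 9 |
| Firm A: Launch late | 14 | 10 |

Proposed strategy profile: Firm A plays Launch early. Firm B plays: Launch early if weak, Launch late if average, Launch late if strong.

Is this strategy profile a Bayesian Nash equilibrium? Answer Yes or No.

Yes

A profile is a BNE iff every type of every player is best-responding given beliefs about the other side.
Firm A plays Launch early: E[Launch early] = 3/10·(-7) + 3/10·(14) + 2/5·(14) = 77/10; E[Launch late] = -12/5. Best-responding. ✓
Firm B (product quality weak), facing Launch early: Launch early gives 14, Launch late gives 0. Proposed Launch early is best. ✓
Firm B (product quality average), facing Launch early: Launch early gives -1, Launch late gives 6. Proposed Launch late is best. ✓
Firm B (product quality strong), facing Launch early: Launch early gives 2, Launch late gives 9. Proposed Launch late is best. ✓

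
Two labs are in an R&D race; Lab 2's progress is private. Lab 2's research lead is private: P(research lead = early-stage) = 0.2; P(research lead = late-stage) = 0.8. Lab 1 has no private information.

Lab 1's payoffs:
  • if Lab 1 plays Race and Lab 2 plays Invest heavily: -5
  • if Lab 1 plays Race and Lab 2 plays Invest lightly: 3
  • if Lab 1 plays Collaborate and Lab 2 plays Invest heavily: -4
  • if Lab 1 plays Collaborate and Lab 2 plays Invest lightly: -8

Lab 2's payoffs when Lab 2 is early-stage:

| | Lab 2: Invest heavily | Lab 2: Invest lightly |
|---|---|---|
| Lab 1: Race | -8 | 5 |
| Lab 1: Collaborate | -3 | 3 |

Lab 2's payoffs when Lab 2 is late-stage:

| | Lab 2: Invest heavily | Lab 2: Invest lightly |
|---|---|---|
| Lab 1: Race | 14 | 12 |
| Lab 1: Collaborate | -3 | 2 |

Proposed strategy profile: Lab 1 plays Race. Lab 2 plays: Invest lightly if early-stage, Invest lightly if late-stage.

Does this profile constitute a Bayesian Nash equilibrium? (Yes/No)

Lab 1 plays Race: E[Race] = 0.2·(3) + 0.8·(3) = 3; E[Collaborate] = -8. Best-responding. ✓
Lab 2 (research lead early-stage), facing Race: Invest heavily gives -8, Invest lightly gives 5. Proposed Invest lightly is best. ✓
Lab 2 (research lead late-stage), facing Race: Invest heavily gives 14, Invest lightly gives 12. Proposed Invest lightly is not best — profitable deviation exists. ✗

No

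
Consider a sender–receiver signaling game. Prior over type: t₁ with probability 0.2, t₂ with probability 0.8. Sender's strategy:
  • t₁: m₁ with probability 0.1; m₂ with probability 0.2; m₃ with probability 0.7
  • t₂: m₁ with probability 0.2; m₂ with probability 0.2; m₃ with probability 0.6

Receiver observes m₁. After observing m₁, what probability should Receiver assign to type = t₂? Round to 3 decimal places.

P(m₁) = 0.2·0.1 + 0.8·0.2 = 0.18
P(t₂ | m₁) = (0.8·0.2) / 0.18 = 0.16 / 0.18 = 0.888889

0.889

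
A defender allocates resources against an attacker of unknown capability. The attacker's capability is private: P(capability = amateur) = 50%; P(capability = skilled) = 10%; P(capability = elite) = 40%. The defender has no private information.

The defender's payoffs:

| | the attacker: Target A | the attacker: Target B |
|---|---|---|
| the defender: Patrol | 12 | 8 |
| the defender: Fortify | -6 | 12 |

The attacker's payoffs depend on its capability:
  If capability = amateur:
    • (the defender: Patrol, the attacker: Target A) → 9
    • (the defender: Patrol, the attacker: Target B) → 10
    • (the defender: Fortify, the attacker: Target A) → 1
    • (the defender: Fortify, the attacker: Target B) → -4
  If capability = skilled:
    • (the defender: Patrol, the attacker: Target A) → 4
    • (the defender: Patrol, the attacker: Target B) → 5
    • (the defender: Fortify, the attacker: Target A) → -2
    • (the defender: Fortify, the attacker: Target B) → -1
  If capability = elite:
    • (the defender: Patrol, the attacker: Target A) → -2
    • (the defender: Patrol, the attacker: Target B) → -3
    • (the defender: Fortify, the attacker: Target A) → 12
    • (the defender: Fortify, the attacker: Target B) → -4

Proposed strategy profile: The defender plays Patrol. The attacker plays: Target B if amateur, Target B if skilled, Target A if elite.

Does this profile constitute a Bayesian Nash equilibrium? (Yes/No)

Yes

The defender plays Patrol: E[Patrol] = 0.5·(8) + 0.1·(8) + 0.4·(12) = 9.6; E[Fortify] = 4.8. Best-responding. ✓
The attacker (capability amateur), facing Patrol: Target A gives 9, Target B gives 10. Proposed Target B is best. ✓
The attacker (capability skilled), facing Patrol: Target A gives 4, Target B gives 5. Proposed Target B is best. ✓
The attacker (capability elite), facing Patrol: Target A gives -2, Target B gives -3. Proposed Target A is best. ✓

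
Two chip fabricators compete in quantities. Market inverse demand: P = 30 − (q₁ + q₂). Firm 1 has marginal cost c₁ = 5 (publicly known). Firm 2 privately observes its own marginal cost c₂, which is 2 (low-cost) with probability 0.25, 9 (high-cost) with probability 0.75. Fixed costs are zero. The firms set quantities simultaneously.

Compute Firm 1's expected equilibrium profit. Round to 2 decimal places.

Type-c best response for Firm 2: q₂(c) = (30 − c)/2 − q₁/2.
Firm 1 maximizes expected profit; its first-order condition is 30 − 2q₁ − E[q₂] − 5 = 0.
Substituting E[q₂] and solving: E[c₂] = 7.25, so q₁ = (30 − 2·5 + 7.25)/3 = 9.08333.
E[P] = 30 − (q₁ + E[q₂]) = 14.0833; Firm 1's expected profit = (E[P] − 5)·q₁ = (14.0833 − 5)·9.08333 = 82.5069.

82.51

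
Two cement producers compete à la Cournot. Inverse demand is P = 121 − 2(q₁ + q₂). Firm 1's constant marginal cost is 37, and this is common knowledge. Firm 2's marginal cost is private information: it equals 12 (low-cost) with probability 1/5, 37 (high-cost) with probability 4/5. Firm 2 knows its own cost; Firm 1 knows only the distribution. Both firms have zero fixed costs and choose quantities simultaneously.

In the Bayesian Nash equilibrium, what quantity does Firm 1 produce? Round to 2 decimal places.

Firm 2 with cost c maximizes (121 − 2(q₁+q₂) − c)·q₂, giving q₂(c) = (121 − c − 2q₁)/4.
E[c₂] = 1/5·12 + 4/5·37 = 32
Firm 1's FOC against E[q₂] yields q₁ = (121 − 2·37 + E[c₂])/6 = (121 − 74 + 32)/6 = 13.1667.

13.17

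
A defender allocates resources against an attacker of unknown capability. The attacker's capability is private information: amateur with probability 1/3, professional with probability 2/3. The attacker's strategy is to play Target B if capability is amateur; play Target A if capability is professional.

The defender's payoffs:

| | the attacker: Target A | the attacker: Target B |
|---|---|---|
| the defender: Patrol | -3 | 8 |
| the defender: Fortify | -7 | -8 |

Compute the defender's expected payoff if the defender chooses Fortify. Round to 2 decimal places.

-7.33

Take the expectation over the attacker's capability, weighting each type's action by its prior probability.
E[Fortify] = 1/3·(-8) + 2/3·(-7) = (-8/3) + (-14/3) = -22/3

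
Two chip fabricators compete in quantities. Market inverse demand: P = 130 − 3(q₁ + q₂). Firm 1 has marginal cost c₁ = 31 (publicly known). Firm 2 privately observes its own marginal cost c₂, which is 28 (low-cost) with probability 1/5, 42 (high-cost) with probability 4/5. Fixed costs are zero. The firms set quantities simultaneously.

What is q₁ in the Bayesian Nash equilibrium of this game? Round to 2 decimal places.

Each type of Firm 2 best-responds to q₁; Firm 1 best-responds to the expected q₂ over Firm 2's types.
Firm 2 with cost c maximizes (130 − 3(q₁+q₂) − c)·q₂, giving q₂(c) = (130 − c − 3q₁)/6.
E[c₂] = 1/5·28 + 4/5·42 = 39.2
Firm 1's FOC against E[q₂] yields q₁ = (130 − 2·31 + E[c₂])/9 = (130 − 62 + 39.2)/9 = 11.9111.

11.91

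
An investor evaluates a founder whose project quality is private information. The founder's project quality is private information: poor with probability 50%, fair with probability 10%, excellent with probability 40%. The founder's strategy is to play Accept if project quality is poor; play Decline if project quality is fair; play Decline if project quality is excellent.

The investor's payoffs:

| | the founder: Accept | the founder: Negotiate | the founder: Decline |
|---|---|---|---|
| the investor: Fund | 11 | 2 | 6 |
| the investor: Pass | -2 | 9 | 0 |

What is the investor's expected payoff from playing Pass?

-1

E[Pass] = 0.5·(-2) + 0.1·0 + 0.4·0 = (-1) + 0 + 0 = -1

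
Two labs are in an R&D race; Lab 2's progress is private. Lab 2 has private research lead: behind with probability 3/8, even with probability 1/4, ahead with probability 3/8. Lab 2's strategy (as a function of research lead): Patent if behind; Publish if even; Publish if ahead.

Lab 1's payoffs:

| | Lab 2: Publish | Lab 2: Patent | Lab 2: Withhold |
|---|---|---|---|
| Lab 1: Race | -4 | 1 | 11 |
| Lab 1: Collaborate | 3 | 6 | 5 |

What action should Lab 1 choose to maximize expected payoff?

Collaborate

Compute Lab 1's expected payoff for each action, taking the expectation over Lab 2's type.
E[Race] = 3/8·(1) + 1/4·(-4) + 3/8·(-4) = -17/8
E[Collaborate] = 3/8·(6) + 1/4·(3) + 3/8·(3) = 33/8
Best response: Collaborate (33/8 is the largest).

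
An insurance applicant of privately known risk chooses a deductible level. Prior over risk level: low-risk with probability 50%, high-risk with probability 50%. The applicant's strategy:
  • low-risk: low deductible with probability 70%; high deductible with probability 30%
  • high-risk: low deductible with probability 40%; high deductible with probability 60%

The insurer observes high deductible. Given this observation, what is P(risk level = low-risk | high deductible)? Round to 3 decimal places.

P(high deductible) = 0.5·0.3 + 0.5·0.6 = 0.45
P(low-risk | high deductible) = (0.5·0.3) / 0.45 = 0.15 / 0.45 = 0.333333

0.333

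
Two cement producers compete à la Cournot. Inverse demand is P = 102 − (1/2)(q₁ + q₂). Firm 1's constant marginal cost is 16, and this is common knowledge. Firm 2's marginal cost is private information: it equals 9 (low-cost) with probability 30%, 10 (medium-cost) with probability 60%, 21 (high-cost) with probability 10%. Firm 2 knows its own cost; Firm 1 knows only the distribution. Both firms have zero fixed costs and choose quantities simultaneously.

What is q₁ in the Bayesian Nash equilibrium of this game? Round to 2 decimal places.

53.87

Each type of Firm 2 best-responds to q₁; Firm 1 best-responds to the expected q₂ over Firm 2's types.
Firm 2 with cost c maximizes (102 − (1/2)(q₁+q₂) − c)·q₂, giving q₂(c) = (102 − c − (1/2)q₁).
E[c₂] = 0.3·9 + 0.6·10 + 0.1·21 = 10.8
Firm 1's FOC against E[q₂] yields q₁ = (102 − 2·16 + E[c₂])/(3/2) = (102 − 32 + 10.8)/(3/2) = 53.8667.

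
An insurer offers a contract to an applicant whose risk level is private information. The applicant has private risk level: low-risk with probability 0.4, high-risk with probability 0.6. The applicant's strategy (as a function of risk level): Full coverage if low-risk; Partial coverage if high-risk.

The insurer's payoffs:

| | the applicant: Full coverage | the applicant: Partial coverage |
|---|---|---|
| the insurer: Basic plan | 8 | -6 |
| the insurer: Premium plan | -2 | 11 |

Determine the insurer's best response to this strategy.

Compute the insurer's expected payoff for each action, taking the expectation over the applicant's type.
E[Basic plan] = 0.4·(8) + 0.6·(-6) = -0.4
E[Premium plan] = 0.4·(-2) + 0.6·(11) = 5.8
Best response: Premium plan (5.8 is the largest).

Premium plan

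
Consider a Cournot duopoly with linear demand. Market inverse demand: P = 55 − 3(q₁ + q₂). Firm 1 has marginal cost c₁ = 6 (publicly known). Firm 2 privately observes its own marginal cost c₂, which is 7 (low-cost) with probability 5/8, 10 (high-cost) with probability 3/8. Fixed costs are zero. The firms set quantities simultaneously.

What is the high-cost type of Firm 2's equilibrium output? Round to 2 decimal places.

4.66

Type-c best response for Firm 2: q₂(c) = (55 − c)/6 − q₁/2.
Firm 1 maximizes expected profit; its first-order condition is 55 − 6q₁ − 3E[q₂] − 6 = 0.
Substituting E[q₂] and solving: E[c₂] = 8.125, so q₁ = (55 − 2·6 + 8.125)/9 = 5.68056.
q₂(high-cost) = (55 − 10 − 3·5.68056)/6 = 4.65972.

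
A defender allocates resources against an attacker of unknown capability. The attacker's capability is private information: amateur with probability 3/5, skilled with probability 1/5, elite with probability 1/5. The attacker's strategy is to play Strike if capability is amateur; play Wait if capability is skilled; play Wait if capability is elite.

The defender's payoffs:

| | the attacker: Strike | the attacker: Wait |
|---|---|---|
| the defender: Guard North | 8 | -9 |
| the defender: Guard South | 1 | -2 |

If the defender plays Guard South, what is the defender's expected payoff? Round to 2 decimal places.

E[Guard South] = 3/5·1 + 1/5·(-2) + 1/5·(-2) = 3/5 + (-2/5) + (-2/5) = -1/5

-0.20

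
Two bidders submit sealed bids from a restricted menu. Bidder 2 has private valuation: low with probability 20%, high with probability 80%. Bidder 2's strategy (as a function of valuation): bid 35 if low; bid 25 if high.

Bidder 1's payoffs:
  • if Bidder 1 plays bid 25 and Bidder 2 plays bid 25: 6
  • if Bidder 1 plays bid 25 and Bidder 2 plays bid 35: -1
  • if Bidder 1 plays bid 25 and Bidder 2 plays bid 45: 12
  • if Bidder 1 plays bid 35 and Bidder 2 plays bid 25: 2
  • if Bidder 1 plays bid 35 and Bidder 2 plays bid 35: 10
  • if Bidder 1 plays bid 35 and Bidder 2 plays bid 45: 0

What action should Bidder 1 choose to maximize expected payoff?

bid 25

E[bid 25] = 0.2·(-1) + 0.8·(6) = 4.6
E[bid 35] = 0.2·(10) + 0.8·(2) = 3.6
Best response: bid 25 (4.6 is the largest).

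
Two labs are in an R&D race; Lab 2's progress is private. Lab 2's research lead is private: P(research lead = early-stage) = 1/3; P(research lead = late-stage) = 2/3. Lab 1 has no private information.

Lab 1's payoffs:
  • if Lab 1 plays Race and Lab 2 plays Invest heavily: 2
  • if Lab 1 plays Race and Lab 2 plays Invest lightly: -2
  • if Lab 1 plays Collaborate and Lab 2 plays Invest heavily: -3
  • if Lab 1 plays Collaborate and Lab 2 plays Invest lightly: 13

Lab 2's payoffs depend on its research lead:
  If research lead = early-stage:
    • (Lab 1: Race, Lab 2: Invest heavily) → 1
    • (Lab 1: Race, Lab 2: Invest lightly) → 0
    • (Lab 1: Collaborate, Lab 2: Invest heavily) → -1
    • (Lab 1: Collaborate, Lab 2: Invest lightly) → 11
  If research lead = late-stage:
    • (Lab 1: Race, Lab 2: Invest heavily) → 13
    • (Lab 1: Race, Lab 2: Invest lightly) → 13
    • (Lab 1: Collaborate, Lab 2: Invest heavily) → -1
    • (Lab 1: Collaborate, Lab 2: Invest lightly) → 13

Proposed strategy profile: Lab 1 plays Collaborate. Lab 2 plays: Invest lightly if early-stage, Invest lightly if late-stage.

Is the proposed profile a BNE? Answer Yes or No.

Lab 1 plays Collaborate: E[Collaborate] = 1/3·(13) + 2/3·(13) = 13; E[Race] = -2. Best-responding. ✓
Lab 2 (research lead early-stage), facing Collaborate: Invest heavily gives -1, Invest lightly gives 11. Proposed Invest lightly is best. ✓
Lab 2 (research lead late-stage), facing Collaborate: Invest heavily gives -1, Invest lightly gives 13. Proposed Invest lightly is best. ✓

Yes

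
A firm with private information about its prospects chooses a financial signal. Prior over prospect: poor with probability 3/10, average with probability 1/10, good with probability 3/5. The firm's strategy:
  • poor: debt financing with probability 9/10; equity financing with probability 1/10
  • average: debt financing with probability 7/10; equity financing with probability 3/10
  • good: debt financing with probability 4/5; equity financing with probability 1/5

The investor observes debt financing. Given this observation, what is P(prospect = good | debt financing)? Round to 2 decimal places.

P(debt financing) = (3/10)·(9/10) + (1/10)·(7/10) + (3/5)·(4/5) = 41/50
P(good | debt financing) = ((3/5)·(4/5)) / (41/50) = (12/25) / (41/50) = 24/41

0.59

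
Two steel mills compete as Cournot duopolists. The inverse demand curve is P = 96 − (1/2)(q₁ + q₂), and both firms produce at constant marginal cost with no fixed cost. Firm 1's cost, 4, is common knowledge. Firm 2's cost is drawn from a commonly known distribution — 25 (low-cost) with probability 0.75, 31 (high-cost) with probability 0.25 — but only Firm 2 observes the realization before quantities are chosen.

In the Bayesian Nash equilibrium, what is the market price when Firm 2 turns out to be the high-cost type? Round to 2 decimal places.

44.42

Type-c best response for Firm 2: q₂(c) = (96 − c) − q₁/2.
Firm 1 maximizes expected profit; its first-order condition is 96 − q₁ − (1/2)E[q₂] − 4 = 0.
Substituting E[q₂] and solving: E[c₂] = 26.5, so q₁ = (96 − 2·4 + 26.5)/(3/2) = 76.3333.
q₂(high-cost) = 26.8333, so P = 96 − (1/2)·(76.3333 + 26.8333) = 44.4167.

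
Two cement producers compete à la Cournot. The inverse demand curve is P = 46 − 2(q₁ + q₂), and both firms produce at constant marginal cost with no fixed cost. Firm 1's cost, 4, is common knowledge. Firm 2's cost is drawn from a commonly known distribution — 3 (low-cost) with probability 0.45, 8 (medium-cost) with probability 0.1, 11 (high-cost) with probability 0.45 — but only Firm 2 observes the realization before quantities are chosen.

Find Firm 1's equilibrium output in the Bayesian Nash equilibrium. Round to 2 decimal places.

Type-c best response for Firm 2: q₂(c) = (46 − c)/4 − q₁/2.
Firm 1 maximizes expected profit; its first-order condition is 46 − 4q₁ − 2E[q₂] − 4 = 0.
Substituting E[q₂] and solving: E[c₂] = 7.1, so q₁ = (46 − 2·4 + 7.1)/6 = 7.51667.

7.52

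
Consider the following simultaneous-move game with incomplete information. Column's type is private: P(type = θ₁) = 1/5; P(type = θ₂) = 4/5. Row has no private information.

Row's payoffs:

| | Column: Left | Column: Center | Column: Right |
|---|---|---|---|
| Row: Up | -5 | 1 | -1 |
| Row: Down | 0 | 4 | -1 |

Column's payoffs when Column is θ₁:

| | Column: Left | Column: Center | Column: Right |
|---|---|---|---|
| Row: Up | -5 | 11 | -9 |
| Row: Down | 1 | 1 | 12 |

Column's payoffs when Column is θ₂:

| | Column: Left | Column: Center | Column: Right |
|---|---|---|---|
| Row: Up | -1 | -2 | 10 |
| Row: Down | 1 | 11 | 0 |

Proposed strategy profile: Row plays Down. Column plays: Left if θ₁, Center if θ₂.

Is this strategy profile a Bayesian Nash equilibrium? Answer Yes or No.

Row plays Down: E[Down] = 1/5·(0) + 4/5·(4) = 16/5; E[Up] = -1/5. Best-responding. ✓
Column (type θ₁), facing Down: Left gives 1, Center gives 1, Right gives 12. Proposed Left is not best — profitable deviation exists. ✗
Column (type θ₂), facing Down: Left gives 1, Center gives 11, Right gives 0. Proposed Center is best. ✓

No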